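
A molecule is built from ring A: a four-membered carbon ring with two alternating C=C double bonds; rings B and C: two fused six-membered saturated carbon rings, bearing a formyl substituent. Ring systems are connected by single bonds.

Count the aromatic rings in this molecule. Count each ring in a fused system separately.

Ring A has only sp² ring atoms; a planar conformation would have a fully conjugated π system of 4 electrons. But 4 = 4(1), which is 4n not 4n+2, so ring A is not aromatic (cyclobutadiene) — cyclobutadiene is antiaromatic and distorts to a rectangle.
Ring B has only sp³ atoms, so it is not fully conjugated — not aromatic (cyclohexane ring).
Ring C has only sp³ atoms, so it is not fully conjugated — not aromatic (cyclohexane ring).
No ring is aromatic. Total: 0.

0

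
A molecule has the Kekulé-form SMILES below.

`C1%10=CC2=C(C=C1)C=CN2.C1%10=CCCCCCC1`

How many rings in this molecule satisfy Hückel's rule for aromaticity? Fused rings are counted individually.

2

The SMILES encodes a six-membered carbon ring with three alternating C=C double bonds, fused to a five-membered ring containing one N–H nitrogen and two C=C double bonds; an eight-membered carbon ring with one C=C double bond.
The fused 6/5-membered bicyclic (with one N–H) is a single π system with 9 sp² atoms and 10 π electrons from ring double bonds plus a heteroatom lone pair. 10 = 4(2)+2, so the system is aromatic and both rings count as aromatic (indole).
The 8-membered ring has six sp³ carbons, so it is not fully conjugated — not aromatic (cyclooctene).
2 of the 3 rings are aromatic. Total: 2.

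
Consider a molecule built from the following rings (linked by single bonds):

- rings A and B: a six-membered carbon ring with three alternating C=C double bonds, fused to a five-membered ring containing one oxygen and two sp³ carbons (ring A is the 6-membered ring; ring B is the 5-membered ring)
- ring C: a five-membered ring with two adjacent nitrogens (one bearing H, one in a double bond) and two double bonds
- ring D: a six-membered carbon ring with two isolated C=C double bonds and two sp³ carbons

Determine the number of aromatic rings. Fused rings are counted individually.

Ring A is fully conjugated (every ring atom contributes a p orbital); 3 ring double bonds give 6 π electrons. That satisfies 4n+2 with n=1, so ring A is aromatic (benzene ring).
Ring B has two sp³ carbons, so it is not fully conjugated — not aromatic (oxolane ring).
Ring C is planar and fully conjugated; 2 ring double bonds (4 π electrons) plus a heteroatom lone pair (2) give 6 π electrons. 6 = 4(1)+2, so ring C is aromatic (pyrazole).
Ring D has two sp³ carbons, so it is not fully conjugated — not aromatic (1,4-cyclohexadiene).
Aromatic: A, C. Total: 2.

2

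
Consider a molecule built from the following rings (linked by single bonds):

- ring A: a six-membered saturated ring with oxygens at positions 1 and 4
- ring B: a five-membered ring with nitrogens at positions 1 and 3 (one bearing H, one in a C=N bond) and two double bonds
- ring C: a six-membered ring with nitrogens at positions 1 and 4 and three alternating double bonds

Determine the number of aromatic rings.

Ring A has only sp³ atoms, so it is not fully conjugated — not aromatic (1,4-dioxane).
Ring B is fully conjugated (every ring atom contributes a p orbital); 2 ring double bonds (4 π electrons) plus a heteroatom lone pair (2) give 6 π electrons. 6 = 4(1)+2, so ring B is aromatic (imidazole).
Ring C is planar and fully conjugated; 3 ring double bonds give 6 π electrons. That satisfies 4n+2 with n=1, so ring C is aromatic (pyrazine).
Aromatic: B, C. Total: 2.

2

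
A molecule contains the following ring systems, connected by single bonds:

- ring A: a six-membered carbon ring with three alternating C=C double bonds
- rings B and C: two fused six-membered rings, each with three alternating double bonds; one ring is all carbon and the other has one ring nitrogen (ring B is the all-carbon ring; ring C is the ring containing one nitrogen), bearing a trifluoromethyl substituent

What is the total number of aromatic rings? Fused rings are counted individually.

3

Ring A is planar and fully conjugated; 3 ring double bonds give 6 π electrons. Since 6 = 4n+2 (n=1), ring A is aromatic (benzene).
Rings B and C form a fused bicyclic system (with one nitrogen) with 10 sp² atoms and 10 π electrons from ring double bonds. 10 = 4(2)+2, so the system is aromatic and both rings count as aromatic (quinoline).
Aromatic: A, B, C. Total: 3.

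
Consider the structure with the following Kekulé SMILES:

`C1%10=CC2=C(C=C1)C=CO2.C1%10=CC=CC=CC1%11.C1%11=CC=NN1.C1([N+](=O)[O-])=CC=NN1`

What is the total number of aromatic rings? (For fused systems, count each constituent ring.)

The SMILES encodes a six-membered carbon ring with three alternating C=C double bonds, fused to a five-membered ring containing one oxygen and two C=C double bonds; a seven-membered carbon ring with three C=C double bonds and one sp³ carbon; a five-membered ring with two adjacent nitrogens (one bearing H, one in a double bond) and two double bonds; a five-membered ring with two adjacent nitrogens (one bearing H, one in a double bond) and two double bonds.
The fused 6/5-membered bicyclic (with one oxygen) is a single π system with 9 sp² atoms and 10 π electrons from ring double bonds plus a heteroatom lone pair. 10 = 4(2)+2, so the system is aromatic and both rings count as aromatic (benzofuran).
The 7-membered ring has one sp³ carbon, so it is not fully conjugated — not aromatic (cycloheptatriene).
The 5-membered ring with two adjacent nitrogens (one N–H, one =N–) has a continuous p-orbital overlap around the ring; 2 ring double bonds (4 π electrons) plus a heteroatom lone pair (2) give 6 π electrons. 6 = 4(1)+2, so it is aromatic (pyrazole).
The second 5-membered ring with two adjacent nitrogens (one N–H, one =N–) is planar and fully conjugated; 2 ring double bonds (4 π electrons) plus a heteroatom lone pair (2) give 6 π electrons. Since 6 = 4n+2 (n=1), it is aromatic (pyrazole).
4 of the 5 rings are aromatic. Total: 4.

4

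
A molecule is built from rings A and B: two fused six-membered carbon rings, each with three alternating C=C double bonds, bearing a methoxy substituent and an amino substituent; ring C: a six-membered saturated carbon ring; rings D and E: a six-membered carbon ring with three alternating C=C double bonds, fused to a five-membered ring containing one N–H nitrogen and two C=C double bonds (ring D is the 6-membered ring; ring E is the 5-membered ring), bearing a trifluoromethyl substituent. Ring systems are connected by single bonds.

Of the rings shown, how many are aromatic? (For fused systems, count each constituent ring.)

4

Rings A and B form a fused bicyclic system with 10 sp² atoms and 10 π electrons from ring double bonds. 10 = 4(2)+2, so the system is aromatic and both rings count as aromatic (naphthalene).
Ring C has only sp³ atoms, so it is not fully conjugated — not aromatic (cyclohexane).
Rings D and E form a fused bicyclic system (with one N–H) with 9 sp² atoms and 10 π electrons from ring double bonds plus a heteroatom lone pair. 10 = 4(2)+2, so the system is aromatic and both rings count as aromatic (indole).
Aromatic: A, B, D, E. Total: 4.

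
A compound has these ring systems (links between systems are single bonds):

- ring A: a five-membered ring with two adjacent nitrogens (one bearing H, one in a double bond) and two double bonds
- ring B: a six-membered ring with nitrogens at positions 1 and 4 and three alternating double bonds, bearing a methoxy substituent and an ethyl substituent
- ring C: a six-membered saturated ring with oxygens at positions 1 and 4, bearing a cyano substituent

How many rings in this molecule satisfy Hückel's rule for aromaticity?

2

Ring A is fully conjugated (every ring atom contributes a p orbital); 2 ring double bonds (4 π electrons) plus a heteroatom lone pair (2) give 6 π electrons. That satisfies 4n+2 with n=1, so ring A is aromatic (pyrazole).
Ring B is fully conjugated (every ring atom contributes a p orbital); 3 ring double bonds give 6 π electrons. 6 = 4(1)+2, so ring B is aromatic (pyrazine).
Ring C has only sp³ atoms, so it is not fully conjugated — not aromatic (1,4-dioxane).
Aromatic: A, B. Total: 2.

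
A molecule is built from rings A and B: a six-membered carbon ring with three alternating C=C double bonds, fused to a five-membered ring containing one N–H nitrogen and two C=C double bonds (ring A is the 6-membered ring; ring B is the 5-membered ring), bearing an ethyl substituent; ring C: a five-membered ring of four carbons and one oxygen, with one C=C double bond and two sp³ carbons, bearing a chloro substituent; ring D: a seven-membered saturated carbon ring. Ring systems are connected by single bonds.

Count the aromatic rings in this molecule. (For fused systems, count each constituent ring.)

Rings A and B form a fused bicyclic system (with one N–H) with 9 sp² atoms and 10 π electrons from ring double bonds plus a heteroatom lone pair. 10 = 4(2)+2, so the system is aromatic and both rings count as aromatic (indole).
Ring C has two sp³ carbons, so it is not fully conjugated — not aromatic (2,3-dihydrofuran).
Ring D has only sp³ atoms, so it is not fully conjugated — not aromatic (cycloheptane).
Aromatic: A, B. Total: 2.

2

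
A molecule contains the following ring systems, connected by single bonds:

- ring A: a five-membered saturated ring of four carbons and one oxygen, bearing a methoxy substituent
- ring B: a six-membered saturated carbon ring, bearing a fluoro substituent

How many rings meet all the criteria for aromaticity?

0

Ring A has only sp³ atoms, so it is not fully conjugated — not aromatic (tetrahydrofuran).
Ring B has only sp³ atoms, so it is not fully conjugated — not aromatic (cyclohexane).
No ring is aromatic. Total: 0.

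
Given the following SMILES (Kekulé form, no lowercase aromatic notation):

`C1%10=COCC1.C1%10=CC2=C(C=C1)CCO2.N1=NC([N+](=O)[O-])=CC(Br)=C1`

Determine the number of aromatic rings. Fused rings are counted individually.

The SMILES encodes a five-membered ring of four carbons and one oxygen, with one C=C double bond and two sp³ carbons; a six-membered carbon ring with three alternating C=C double bonds, fused to a five-membered ring containing one oxygen and two sp³ carbons; a six-membered ring with two adjacent nitrogens and three alternating double bonds.
The 5-membered ring with one oxygen has two sp³ carbons, so it is not fully conjugated — not aromatic (2,3-dihydrofuran).
The 6-membered ring is planar and fully conjugated; 3 ring double bonds give 6 π electrons. 6 = 4(1)+2, so it is aromatic (benzene ring).
The second 5-membered ring with one oxygen has two sp³ carbons, so it is not fully conjugated — not aromatic (oxolane ring).
The 6-membered ring with two nitrogens (1,2) is fully conjugated (every ring atom contributes a p orbital); 3 ring double bonds give 6 π electrons. Since 6 = 4n+2 (n=1), it is aromatic (pyridazine).
2 of the 4 rings are aromatic. Total: 2.

2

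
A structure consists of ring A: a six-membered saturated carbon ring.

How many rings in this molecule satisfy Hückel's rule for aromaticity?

Ring A has only sp³ atoms, so it is not fully conjugated — not aromatic (cyclohexane).

0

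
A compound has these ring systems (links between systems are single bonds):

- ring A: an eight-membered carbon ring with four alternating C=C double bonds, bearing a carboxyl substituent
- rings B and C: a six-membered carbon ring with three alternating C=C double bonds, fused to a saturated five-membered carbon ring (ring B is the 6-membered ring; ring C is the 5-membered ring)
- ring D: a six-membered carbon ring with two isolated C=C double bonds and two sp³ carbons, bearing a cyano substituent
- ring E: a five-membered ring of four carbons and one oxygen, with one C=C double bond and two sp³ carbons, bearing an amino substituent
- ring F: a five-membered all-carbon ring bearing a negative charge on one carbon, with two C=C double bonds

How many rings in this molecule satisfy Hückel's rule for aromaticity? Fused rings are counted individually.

Ring A has only sp² ring atoms; a planar conformation would have a fully conjugated π system of 8 electrons. But 8 = 4(2), which is 4n not 4n+2, so ring A is not aromatic (cyclooctatetraene) — cyclooctatetraene distorts into a non-planar tub to avoid antiaromaticity.
Ring B has a continuous p-orbital overlap around the ring; 3 ring double bonds give 6 π electrons. Since 6 = 4n+2 (n=1), ring B is aromatic (benzene ring).
Ring C has three sp³ carbons, so it is not fully conjugated — not aromatic (cyclopentane ring).
Ring D has two sp³ carbons, so it is not fully conjugated — not aromatic (1,4-cyclohexadiene).
Ring E has two sp³ carbons, so it is not fully conjugated — not aromatic (2,3-dihydrofuran).
Ring F is fully conjugated (every ring atom contributes a p orbital); 2 ring double bonds (4 π electrons) plus the carbanion lone pair (2) give 6 π electrons. 6 = 4(1)+2, so ring F is aromatic (cyclopentadienyl anion).
Aromatic: B, F. Total: 2.

2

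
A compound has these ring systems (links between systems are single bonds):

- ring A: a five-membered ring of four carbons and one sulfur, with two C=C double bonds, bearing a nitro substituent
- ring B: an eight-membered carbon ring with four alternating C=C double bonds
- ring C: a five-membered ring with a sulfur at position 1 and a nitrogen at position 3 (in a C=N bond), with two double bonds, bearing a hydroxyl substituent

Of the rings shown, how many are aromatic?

Ring A is fully conjugated (every ring atom contributes a p orbital); 2 ring double bonds (4 π electrons) plus a heteroatom lone pair (2) give 6 π electrons. That satisfies 4n+2 with n=1, so ring A is aromatic (thiophene).
Ring B has only sp² ring atoms; a planar conformation would have a fully conjugated π system of 8 electrons. But 8 = 4(2), which is 4n not 4n+2, so ring B is not aromatic (cyclooctatetraene) — cyclooctatetraene distorts into a non-planar tub to avoid antiaromaticity.
Ring C has a continuous p-orbital overlap around the ring; 2 ring double bonds (4 π electrons) plus a heteroatom lone pair (2) give 6 π electrons. 6 = 4(1)+2, so ring C is aromatic (thiazole).
Aromatic: A, C. Total: 2.

2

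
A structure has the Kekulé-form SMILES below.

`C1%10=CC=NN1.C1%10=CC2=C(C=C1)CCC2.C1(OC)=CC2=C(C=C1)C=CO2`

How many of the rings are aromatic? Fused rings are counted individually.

The SMILES encodes a five-membered ring with two adjacent nitrogens (one bearing H, one in a double bond) and two double bonds; a six-membered carbon ring with three alternating C=C double bonds, fused to a saturated five-membered carbon ring; a six-membered carbon ring with three alternating C=C double bonds, fused to a five-membered ring containing one oxygen and two C=C double bonds.
The 5-membered ring with two adjacent nitrogens (one N–H, one =N–) is fully conjugated (every ring atom contributes a p orbital); 2 ring double bonds (4 π electrons) plus a heteroatom lone pair (2) give 6 π electrons. That satisfies 4n+2 with n=1, so it is aromatic (pyrazole).
The 6-membered ring is planar and fully conjugated; 3 ring double bonds give 6 π electrons. 6 = 4(1)+2, so it is aromatic (benzene ring).
The 5-membered ring has three sp³ carbons, so it is not fully conjugated — not aromatic (cyclopentane ring).
The fused 6/5-membered bicyclic (with one oxygen) is a single π system with 9 sp² atoms and 10 π electrons from ring double bonds plus a heteroatom lone pair. 10 = 4(2)+2, so the system is aromatic and both rings count as aromatic (benzofuran).
4 of the 5 rings are aromatic. Total: 4.

4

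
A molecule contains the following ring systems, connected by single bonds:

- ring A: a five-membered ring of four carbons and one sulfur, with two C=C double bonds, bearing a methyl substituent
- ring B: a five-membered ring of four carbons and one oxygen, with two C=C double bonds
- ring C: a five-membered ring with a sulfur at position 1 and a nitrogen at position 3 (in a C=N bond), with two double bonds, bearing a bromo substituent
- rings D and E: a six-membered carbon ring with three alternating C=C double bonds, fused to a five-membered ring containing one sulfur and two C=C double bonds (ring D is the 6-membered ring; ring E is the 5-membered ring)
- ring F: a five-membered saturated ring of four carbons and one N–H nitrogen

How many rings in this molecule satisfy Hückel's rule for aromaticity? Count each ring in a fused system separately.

5

Ring A is planar and fully conjugated; 2 ring double bonds (4 π electrons) plus a heteroatom lone pair (2) give 6 π electrons. That satisfies 4n+2 with n=1, so ring A is aromatic (thiophene).
Ring B is fully conjugated (every ring atom contributes a p orbital); 2 ring double bonds (4 π electrons) plus a heteroatom lone pair (2) give 6 π electrons. That satisfies 4n+2 with n=1, so ring B is aromatic (furan).
Ring C is planar and fully conjugated; 2 ring double bonds (4 π electrons) plus a heteroatom lone pair (2) give 6 π electrons. 6 = 4(1)+2, so ring C is aromatic (thiazole).
Rings D and E form a fused bicyclic system (with one sulfur) with 9 sp² atoms and 10 π electrons from ring double bonds plus a heteroatom lone pair. 10 = 4(2)+2, so the system is aromatic and both rings count as aromatic (benzothiophene).
Ring F has only sp³ atoms, so it is not fully conjugated — not aromatic (pyrrolidine).
Aromatic: A, B, C, D, E. Total: 5.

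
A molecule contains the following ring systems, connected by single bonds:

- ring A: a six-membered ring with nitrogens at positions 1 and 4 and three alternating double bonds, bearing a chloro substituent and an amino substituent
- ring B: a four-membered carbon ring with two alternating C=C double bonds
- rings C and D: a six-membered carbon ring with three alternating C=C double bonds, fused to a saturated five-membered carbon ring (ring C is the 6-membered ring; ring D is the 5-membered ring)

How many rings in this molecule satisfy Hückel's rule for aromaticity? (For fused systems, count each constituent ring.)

Ring A is fully conjugated (every ring atom contributes a p orbital); 3 ring double bonds give 6 π electrons. Since 6 = 4n+2 (n=1), ring A is aromatic (pyrazine).
Ring B has only sp² ring atoms; a planar conformation would have a fully conjugated π system of 4 electrons. But 4 = 4(1), which is 4n not 4n+2, so ring B is not aromatic (cyclobutadiene) — cyclobutadiene is antiaromatic and distorts to a rectangle.
Ring C has a continuous p-orbital overlap around the ring; 3 ring double bonds give 6 π electrons. That satisfies 4n+2 with n=1, so ring C is aromatic (benzene ring).
Ring D has three sp³ carbons, so it is not fully conjugated — not aromatic (cyclopentane ring).
Aromatic: A, C. Total: 2.

2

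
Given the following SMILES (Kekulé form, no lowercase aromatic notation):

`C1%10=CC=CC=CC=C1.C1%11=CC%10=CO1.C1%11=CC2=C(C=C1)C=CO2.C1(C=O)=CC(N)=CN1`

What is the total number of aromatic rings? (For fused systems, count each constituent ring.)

The SMILES encodes an eight-membered carbon ring with four alternating C=C double bonds; a five-membered ring of four carbons and one oxygen, with two C=C double bonds; a six-membered carbon ring with three alternating C=C double bonds, fused to a five-membered ring containing one oxygen and two C=C double bonds; a five-membered ring of four carbons and one nitrogen bearing a hydrogen, with two C=C double bonds.
The 8-membered ring has only sp² ring atoms; a planar conformation would have a fully conjugated π system of 8 electrons. But 8 = 4(2), which is 4n not 4n+2, so it is not aromatic (cyclooctatetraene) — cyclooctatetraene distorts into a non-planar tub to avoid antiaromaticity.
The 5-membered ring with one oxygen is fully conjugated (every ring atom contributes a p orbital); 2 ring double bonds (4 π electrons) plus a heteroatom lone pair (2) give 6 π electrons. 6 = 4(1)+2, so it is aromatic (furan).
The fused 6/5-membered bicyclic (with one oxygen) is a single π system with 9 sp² atoms and 10 π electrons from ring double bonds plus a heteroatom lone pair. 10 = 4(2)+2, so the system is aromatic and both rings count as aromatic (benzofuran).
The 5-membered ring with one N–H is fully conjugated (every ring atom contributes a p orbital); 2 ring double bonds (4 π electrons) plus a heteroatom lone pair (2) give 6 π electrons. That satisfies 4n+2 with n=1, so it is aromatic (pyrrole).
4 of the 5 rings are aromatic. Total: 4.

4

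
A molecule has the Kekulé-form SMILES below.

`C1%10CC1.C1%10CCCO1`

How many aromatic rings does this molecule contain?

0

The SMILES encodes a three-membered saturated carbon ring; a five-membered saturated ring of four carbons and one oxygen.
The 3-membered ring has only sp³ atoms, so it is not fully conjugated — not aromatic (cyclopropane).
The 5-membered ring with one oxygen has only sp³ atoms, so it is not fully conjugated — not aromatic (tetrahydrofuran).
None of the rings are aromatic. Total: 0.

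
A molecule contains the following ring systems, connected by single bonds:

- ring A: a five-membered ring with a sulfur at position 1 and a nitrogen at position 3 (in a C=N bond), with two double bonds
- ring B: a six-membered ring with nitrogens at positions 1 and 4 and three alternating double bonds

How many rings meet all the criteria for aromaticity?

2

Ring A is planar and fully conjugated; 2 ring double bonds (4 π electrons) plus a heteroatom lone pair (2) give 6 π electrons. That satisfies 4n+2 with n=1, so ring A is aromatic (thiazole).
Ring B is planar and fully conjugated; 3 ring double bonds give 6 π electrons. Since 6 = 4n+2 (n=1), ring B is aromatic (pyrazine).
Aromatic: A, B. Total: 2.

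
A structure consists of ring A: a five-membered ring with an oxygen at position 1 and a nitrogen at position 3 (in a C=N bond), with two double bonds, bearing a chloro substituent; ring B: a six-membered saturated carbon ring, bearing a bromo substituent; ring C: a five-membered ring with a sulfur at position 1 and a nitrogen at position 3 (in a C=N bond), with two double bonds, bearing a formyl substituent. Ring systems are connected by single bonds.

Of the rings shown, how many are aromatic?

2

Ring A has a continuous p-orbital overlap around the ring; 2 ring double bonds (4 π electrons) plus a heteroatom lone pair (2) give 6 π electrons. Since 6 = 4n+2 (n=1), ring A is aromatic (oxazole).
Ring B has only sp³ atoms, so it is not fully conjugated — not aromatic (cyclohexane).
Ring C is planar and fully conjugated; 2 ring double bonds (4 π electrons) plus a heteroatom lone pair (2) give 6 π electrons. 6 = 4(1)+2, so ring C is aromatic (thiazole).
Aromatic: A, C. Total: 2.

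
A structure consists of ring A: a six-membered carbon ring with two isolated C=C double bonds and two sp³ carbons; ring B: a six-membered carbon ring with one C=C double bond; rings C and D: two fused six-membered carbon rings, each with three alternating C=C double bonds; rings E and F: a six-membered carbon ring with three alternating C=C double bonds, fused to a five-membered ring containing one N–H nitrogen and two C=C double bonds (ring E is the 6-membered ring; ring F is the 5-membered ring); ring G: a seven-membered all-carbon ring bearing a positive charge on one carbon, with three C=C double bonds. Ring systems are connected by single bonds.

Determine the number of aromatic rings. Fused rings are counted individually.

5

Ring A has two sp³ carbons, so it is not fully conjugated — not aromatic (1,4-cyclohexadiene).
Ring B has four sp³ carbons, so it is not fully conjugated — not aromatic (cyclohexene).
Rings C and D form a fused bicyclic system with 10 sp² atoms and 10 π electrons from ring double bonds. 10 = 4(2)+2, so the system is aromatic and both rings count as aromatic (naphthalene).
Rings E and F form a fused bicyclic system (with one N–H) with 9 sp² atoms and 10 π electrons from ring double bonds plus a heteroatom lone pair. 10 = 4(2)+2, so the system is aromatic and both rings count as aromatic (indole).
Ring G has a continuous p-orbital overlap around the ring; 3 ring double bonds (6 π electrons) plus the carbocation's empty p orbital (0, but keeps the ring conjugated) give 6 π electrons. 6 = 4(1)+2, so ring G is aromatic (tropylium cation).
Aromatic: C, D, E, F, G. Total: 5.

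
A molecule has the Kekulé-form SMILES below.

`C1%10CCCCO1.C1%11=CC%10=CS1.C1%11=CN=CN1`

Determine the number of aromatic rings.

The SMILES encodes a six-membered saturated ring of five carbons and one oxygen; a five-membered ring of four carbons and one sulfur, with two C=C double bonds; a five-membered ring with nitrogens at positions 1 and 3 (one bearing H, one in a C=N bond) and two double bonds.
The 6-membered ring with one oxygen has only sp³ atoms, so it is not fully conjugated — not aromatic (tetrahydropyran).
The 5-membered ring with one sulfur is fully conjugated (every ring atom contributes a p orbital); 2 ring double bonds (4 π electrons) plus a heteroatom lone pair (2) give 6 π electrons. Since 6 = 4n+2 (n=1), it is aromatic (thiophene).
The 5-membered ring with two nitrogens (one N–H, one =N–) is fully conjugated (every ring atom contributes a p orbital); 2 ring double bonds (4 π electrons) plus a heteroatom lone pair (2) give 6 π electrons. Since 6 = 4n+2 (n=1), it is aromatic (imidazole).
2 of the 3 rings are aromatic. Total: 2.

2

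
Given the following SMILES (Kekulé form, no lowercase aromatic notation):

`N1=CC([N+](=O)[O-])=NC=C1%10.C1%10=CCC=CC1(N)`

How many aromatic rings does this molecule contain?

1

The SMILES encodes a six-membered ring with nitrogens at positions 1 and 4 and three alternating double bonds; a six-membered carbon ring with two isolated C=C double bonds and two sp³ carbons.
The 6-membered ring with two nitrogens (1,4) is fully conjugated (every ring atom contributes a p orbital); 3 ring double bonds give 6 π electrons. 6 = 4(1)+2, so it is aromatic (pyrazine).
The 6-membered ring has two sp³ carbons, so it is not fully conjugated — not aromatic (1,4-cyclohexadiene).
1 of the 2 rings is aromatic. Total: 1.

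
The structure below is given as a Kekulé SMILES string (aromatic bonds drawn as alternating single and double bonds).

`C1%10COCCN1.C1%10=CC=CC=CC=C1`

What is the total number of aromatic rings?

The SMILES encodes a six-membered saturated ring with an oxygen and an N–H nitrogen at positions 1 and 4; an eight-membered carbon ring with four alternating C=C double bonds.
The 6-membered ring with one oxygen and one N–H (1,4) has only sp³ atoms, so it is not fully conjugated — not aromatic (morpholine).
The 8-membered ring has only sp² ring atoms; a planar conformation would have a fully conjugated π system of 8 electrons. But 8 = 4(2), which is 4n not 4n+2, so it is not aromatic (cyclooctatetraene) — cyclooctatetraene distorts into a non-planar tub to avoid antiaromaticity.
None of the rings are aromatic. Total: 0.

0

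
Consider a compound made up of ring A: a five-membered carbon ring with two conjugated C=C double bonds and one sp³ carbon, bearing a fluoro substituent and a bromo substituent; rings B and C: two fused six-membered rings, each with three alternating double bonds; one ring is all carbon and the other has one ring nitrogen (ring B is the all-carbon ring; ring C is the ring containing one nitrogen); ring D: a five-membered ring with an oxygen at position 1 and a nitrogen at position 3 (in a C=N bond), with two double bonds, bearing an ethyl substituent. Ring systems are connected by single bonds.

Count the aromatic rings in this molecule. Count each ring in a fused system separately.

Ring A has one sp³ carbon, so it is not fully conjugated — not aromatic (cyclopentadiene).
Rings B and C form a fused bicyclic system (with one nitrogen) with 10 sp² atoms and 10 π electrons from ring double bonds. 10 = 4(2)+2, so the system is aromatic and both rings count as aromatic (quinoline).
Ring D has a continuous p-orbital overlap around the ring; 2 ring double bonds (4 π electrons) plus a heteroatom lone pair (2) give 6 π electrons. That satisfies 4n+2 with n=1, so ring D is aromatic (oxazole).
Aromatic: B, C, D. Total: 3.

3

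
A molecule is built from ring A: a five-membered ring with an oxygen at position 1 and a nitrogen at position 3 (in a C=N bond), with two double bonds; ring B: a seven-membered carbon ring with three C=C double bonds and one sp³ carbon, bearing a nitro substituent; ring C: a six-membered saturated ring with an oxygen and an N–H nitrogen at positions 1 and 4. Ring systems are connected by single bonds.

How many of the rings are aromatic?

1

Ring A is fully conjugated (every ring atom contributes a p orbital); 2 ring double bonds (4 π electrons) plus a heteroatom lone pair (2) give 6 π electrons. Since 6 = 4n+2 (n=1), ring A is aromatic (oxazole).
Ring B has one sp³ carbon, so it is not fully conjugated — not aromatic (cycloheptatriene).
Ring C has only sp³ atoms, so it is not fully conjugated — not aromatic (morpholine).
Aromatic: A. Total: 1.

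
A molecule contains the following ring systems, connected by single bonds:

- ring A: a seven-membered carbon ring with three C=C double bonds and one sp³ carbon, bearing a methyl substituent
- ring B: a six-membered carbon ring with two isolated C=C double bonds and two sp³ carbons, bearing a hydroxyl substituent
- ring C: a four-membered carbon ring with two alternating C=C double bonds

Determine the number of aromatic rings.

Ring A has one sp³ carbon, so it is not fully conjugated — not aromatic (cycloheptatriene).
Ring B has two sp³ carbons, so it is not fully conjugated — not aromatic (1,4-cyclohexadiene).
Ring C has only sp² ring atoms; a planar conformation would have a fully conjugated π system of 4 electrons. But 4 = 4(1), which is 4n not 4n+2, so ring C is not aromatic (cyclobutadiene) — cyclobutadiene is antiaromatic and distorts to a rectangle.
No ring is aromatic. Total: 0.

0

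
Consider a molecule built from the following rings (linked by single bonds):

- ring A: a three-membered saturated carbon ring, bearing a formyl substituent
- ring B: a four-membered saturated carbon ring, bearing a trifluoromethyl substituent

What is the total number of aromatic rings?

0

Ring A has only sp³ atoms, so it is not fully conjugated — not aromatic (cyclopropane).
Ring B has only sp³ atoms, so it is not fully conjugated — not aromatic (cyclobutane).
No ring is aromatic. Total: 0.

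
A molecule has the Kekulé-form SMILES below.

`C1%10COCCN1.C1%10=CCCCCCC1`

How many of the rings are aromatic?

0

The SMILES encodes a six-membered saturated ring with an oxygen and an N–H nitrogen at positions 1 and 4; an eight-membered carbon ring with one C=C double bond.
The 6-membered ring with one oxygen and one N–H (1,4) has only sp³ atoms, so it is not fully conjugated — not aromatic (morpholine).
The 8-membered ring has six sp³ carbons, so it is not fully conjugated — not aromatic (cyclooctene).
None of the rings are aromatic. Total: 0.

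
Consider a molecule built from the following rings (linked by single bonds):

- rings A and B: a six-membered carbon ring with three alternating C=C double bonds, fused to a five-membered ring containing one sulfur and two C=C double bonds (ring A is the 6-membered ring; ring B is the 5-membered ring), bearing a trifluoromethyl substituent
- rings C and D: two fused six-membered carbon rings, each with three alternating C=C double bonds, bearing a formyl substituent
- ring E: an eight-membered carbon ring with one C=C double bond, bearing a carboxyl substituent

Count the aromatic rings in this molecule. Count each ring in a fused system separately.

4

Rings A and B form a fused bicyclic system (with one sulfur) with 9 sp² atoms and 10 π electrons from ring double bonds plus a heteroatom lone pair. 10 = 4(2)+2, so the system is aromatic and both rings count as aromatic (benzothiophene).
Rings C and D form a fused bicyclic system with 10 sp² atoms and 10 π electrons from ring double bonds. 10 = 4(2)+2, so the system is aromatic and both rings count as aromatic (naphthalene).
Ring E has six sp³ carbons, so it is not fully conjugated — not aromatic (cyclooctene).
Aromatic: A, B, C, D. Total: 4.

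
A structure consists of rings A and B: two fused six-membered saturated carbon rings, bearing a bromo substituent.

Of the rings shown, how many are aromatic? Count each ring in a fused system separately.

Ring A has only sp³ atoms, so it is not fully conjugated — not aromatic (cyclohexane ring).
Ring B has only sp³ atoms, so it is not fully conjugated — not aromatic (cyclohexane ring).
No ring is aromatic. Total: 0.

0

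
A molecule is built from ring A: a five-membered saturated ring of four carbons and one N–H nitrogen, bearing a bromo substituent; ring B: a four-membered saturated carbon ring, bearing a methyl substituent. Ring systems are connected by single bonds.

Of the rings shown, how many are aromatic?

Ring A has only sp³ atoms, so it is not fully conjugated — not aromatic (pyrrolidine).
Ring B has only sp³ atoms, so it is not fully conjugated — not aromatic (cyclobutane).
No ring is aromatic. Total: 0.

0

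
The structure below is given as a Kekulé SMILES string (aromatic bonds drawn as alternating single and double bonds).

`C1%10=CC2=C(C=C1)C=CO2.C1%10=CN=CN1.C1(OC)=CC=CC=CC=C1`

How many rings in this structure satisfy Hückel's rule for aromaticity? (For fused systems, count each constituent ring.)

3

The SMILES encodes a six-membered carbon ring with three alternating C=C double bonds, fused to a five-membered ring containing one oxygen and two C=C double bonds; a five-membered ring with nitrogens at positions 1 and 3 (one bearing H, one in a C=N bond) and two double bonds; an eight-membered carbon ring with four alternating C=C double bonds.
The fused 6/5-membered bicyclic (with one oxygen) is a single π system with 9 sp² atoms and 10 π electrons from ring double bonds plus a heteroatom lone pair. 10 = 4(2)+2, so the system is aromatic and both rings count as aromatic (benzofuran).
The 5-membered ring with two nitrogens (one N–H, one =N–) is planar and fully conjugated; 2 ring double bonds (4 π electrons) plus a heteroatom lone pair (2) give 6 π electrons. That satisfies 4n+2 with n=1, so it is aromatic (imidazole).
The 8-membered ring has only sp² ring atoms; a planar conformation would have a fully conjugated π system of 8 electrons. But 8 = 4(2), which is 4n not 4n+2, so it is not aromatic (cyclooctatetraene) — cyclooctatetraene distorts into a non-planar tub to avoid antiaromaticity.
3 of the 4 rings are aromatic. Total: 3.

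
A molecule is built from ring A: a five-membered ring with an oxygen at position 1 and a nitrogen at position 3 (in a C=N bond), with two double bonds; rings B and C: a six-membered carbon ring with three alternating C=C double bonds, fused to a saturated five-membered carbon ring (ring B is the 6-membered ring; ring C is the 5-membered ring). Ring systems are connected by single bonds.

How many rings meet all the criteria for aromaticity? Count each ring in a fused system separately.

Ring A is fully conjugated (every ring atom contributes a p orbital); 2 ring double bonds (4 π electrons) plus a heteroatom lone pair (2) give 6 π electrons. That satisfies 4n+2 with n=1, so ring A is aromatic (oxazole).
Ring B is fully conjugated (every ring atom contributes a p orbital); 3 ring double bonds give 6 π electrons. 6 = 4(1)+2, so ring B is aromatic (benzene ring).
Ring C has three sp³ carbons, so it is not fully conjugated — not aromatic (cyclopentane ring).
Aromatic: A, B. Total: 2.

2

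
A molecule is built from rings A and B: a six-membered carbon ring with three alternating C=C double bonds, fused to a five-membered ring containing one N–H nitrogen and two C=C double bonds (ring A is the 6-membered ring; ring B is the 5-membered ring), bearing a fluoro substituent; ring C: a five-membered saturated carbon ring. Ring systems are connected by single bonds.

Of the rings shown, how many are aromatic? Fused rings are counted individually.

2

Rings A and B form a fused bicyclic system (with one N–H) with 9 sp² atoms and 10 π electrons from ring double bonds plus a heteroatom lone pair. 10 = 4(2)+2, so the system is aromatic and both rings count as aromatic (indole).
Ring C has only sp³ atoms, so it is not fully conjugated — not aromatic (cyclopentane).
Aromatic: A, B. Total: 2.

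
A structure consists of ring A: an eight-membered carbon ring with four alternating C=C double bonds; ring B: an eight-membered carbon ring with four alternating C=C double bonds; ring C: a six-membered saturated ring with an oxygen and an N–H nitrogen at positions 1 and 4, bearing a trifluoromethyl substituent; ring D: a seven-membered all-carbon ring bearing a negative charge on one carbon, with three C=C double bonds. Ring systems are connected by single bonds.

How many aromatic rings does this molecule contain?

Ring A has only sp² ring atoms; a planar conformation would have a fully conjugated π system of 8 electrons. But 8 = 4(2), which is 4n not 4n+2, so ring A is not aromatic (cyclooctatetraene) — cyclooctatetraene distorts into a non-planar tub to avoid antiaromaticity.
Ring B has only sp² ring atoms; a planar conformation would have a fully conjugated π system of 8 electrons. But 8 = 4(2), which is 4n not 4n+2, so ring B is not aromatic (cyclooctatetraene) — cyclooctatetraene distorts into a non-planar tub to avoid antiaromaticity.
Ring C has only sp³ atoms, so it is not fully conjugated — not aromatic (morpholine).
Ring D has only sp² ring atoms; a planar conformation would have a fully conjugated π system of 8 electrons. But 8 = 4(2), which is 4n not 4n+2, so ring D is not aromatic (cycloheptatrienyl anion).
No ring is aromatic. Total: 0.

0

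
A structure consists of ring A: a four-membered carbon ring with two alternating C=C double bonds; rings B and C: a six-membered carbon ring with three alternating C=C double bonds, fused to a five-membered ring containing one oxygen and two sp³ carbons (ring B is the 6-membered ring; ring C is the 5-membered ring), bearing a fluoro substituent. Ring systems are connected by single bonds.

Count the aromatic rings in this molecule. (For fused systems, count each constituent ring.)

1

Ring A has only sp² ring atoms; a planar conformation would have a fully conjugated π system of 4 electrons. But 4 = 4(1), which is 4n not 4n+2, so ring A is not aromatic (cyclobutadiene) — cyclobutadiene is antiaromatic and distorts to a rectangle.
Ring B has a continuous p-orbital overlap around the ring; 3 ring double bonds give 6 π electrons. 6 = 4(1)+2, so ring B is aromatic (benzene ring).
Ring C has two sp³ carbons, so it is not fully conjugated — not aromatic (oxolane ring).
Aromatic: B. Total: 1.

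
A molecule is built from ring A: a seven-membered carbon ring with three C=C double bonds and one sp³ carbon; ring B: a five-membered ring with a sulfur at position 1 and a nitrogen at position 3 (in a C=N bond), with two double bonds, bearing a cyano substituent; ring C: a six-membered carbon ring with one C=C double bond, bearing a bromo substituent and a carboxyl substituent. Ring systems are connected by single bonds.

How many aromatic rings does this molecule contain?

1

Ring A has one sp³ carbon, so it is not fully conjugated — not aromatic (cycloheptatriene).
Ring B is planar and fully conjugated; 2 ring double bonds (4 π electrons) plus a heteroatom lone pair (2) give 6 π electrons. Since 6 = 4n+2 (n=1), ring B is aromatic (thiazole).
Ring C has four sp³ carbons, so it is not fully conjugated — not aromatic (cyclohexene).
Aromatic: B. Total: 1.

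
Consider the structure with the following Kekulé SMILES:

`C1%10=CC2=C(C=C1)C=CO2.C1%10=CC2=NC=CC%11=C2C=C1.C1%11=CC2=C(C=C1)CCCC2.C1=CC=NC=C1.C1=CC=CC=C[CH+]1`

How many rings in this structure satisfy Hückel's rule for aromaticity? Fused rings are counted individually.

The SMILES encodes a six-membered carbon ring with three alternating C=C double bonds, fused to a five-membered ring containing one oxygen and two C=C double bonds; two fused six-membered rings, each with three alternating double bonds; one ring is all carbon and the other has one ring nitrogen; a six-membered carbon ring with three alternating C=C double bonds, fused to a saturated six-membered carbon ring; a six-membered ring of five carbons and one nitrogen with three alternating double bonds; a seven-membered all-carbon ring bearing a positive charge on one carbon, with three C=C double bonds.
The fused 6/5-membered bicyclic (with one oxygen) is a single π system with 9 sp² atoms and 10 π electrons from ring double bonds plus a heteroatom lone pair. 10 = 4(2)+2, so the system is aromatic and both rings count as aromatic (benzofuran).
The fused 6/6-membered bicyclic (with one nitrogen) is a single π system with 10 sp² atoms and 10 π electrons from ring double bonds. 10 = 4(2)+2, so the system is aromatic and both rings count as aromatic (quinoline).
The 6-membered ring is fully conjugated (every ring atom contributes a p orbital); 3 ring double bonds give 6 π electrons. 6 = 4(1)+2, so it is aromatic (benzene ring).
The second 6-membered ring has four sp³ carbons, so it is not fully conjugated — not aromatic (cyclohexane ring).
The 6-membered ring with one nitrogen has a continuous p-orbital overlap around the ring; 3 ring double bonds give 6 π electrons. That satisfies 4n+2 with n=1, so it is aromatic (pyridine).
The 7-membered ring has a continuous p-orbital overlap around the ring; 3 ring double bonds (6 π electrons) plus the carbocation's empty p orbital (0, but keeps the ring conjugated) give 6 π electrons. Since 6 = 4n+2 (n=1), it is aromatic (tropylium cation).
7 of the 8 rings are aromatic. Total: 7.

7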